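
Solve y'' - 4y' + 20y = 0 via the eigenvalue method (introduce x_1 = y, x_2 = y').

Let x_1 = y, x_2 = y'. Then x_1' = x_2 and x_2' = -20x_1 + 4x_2.
A = [[0,1],[-20,4]]; det(A-λI) = λ^2 - 4λ + 20.
Eigenvalues λ = 2 ± 4i.

y(t) = c_1e^(2t)cos(4t) + c_2e^(2t)sin(4t)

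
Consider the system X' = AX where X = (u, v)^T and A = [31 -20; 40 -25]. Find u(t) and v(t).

Coefficient matrix A = [[31, -20], [40, -25]].
Characteristic polynomial det(A - λI) = λ^2 - 6λ + 25 = 0.
Eigenvalues λ = 3 ± 4i (complex conjugate pair).
For λ=3+4i: an eigenvector is (2,3) - i(-1,-1) = (2 + i, 3 + i).
A real fundamental pair from Re and Im of e^((3+4i)t)v: X_1 = e^(3t)(cos(4t)·(2,3) + sin(4t)·(-1,-1)), X_2 = e^(3t)(sin(4t)·(2,3) - cos(4t)·(-1,-1)).
General solution: C_1X_1 + C_2X_2.

u(t) = -C_1e^(3t)sin(4t) + 2C_1e^(3t)cos(4t) + 2C_2e^(3t)sin(4t) + C_2e^(3t)cos(4t), v(t) = -C_1e^(3t)sin(4t) + 3C_1e^(3t)cos(4t) + 3C_2e^(3t)sin(4t) + C_2e^(3t)cos(4t)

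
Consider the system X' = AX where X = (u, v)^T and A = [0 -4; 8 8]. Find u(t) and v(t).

u(t) = -C_1e^(4t)sin(4t) + C_2e^(4t)cos(4t), v(t) = C_1e^(4t)sin(4t) + C_1e^(4t)cos(4t) + C_2e^(4t)sin(4t) - C_2e^(4t)cos(4t)

Coefficient matrix A = [[0, -4], [8, 8]].
Characteristic polynomial det(A - λI) = λ^2 - 8λ + 32 = 0.
Eigenvalues λ = 4 ± 4i (complex conjugate pair).
For λ=4+4i: an eigenvector is (0,1) - i(-1,1) = (0 + i, 1 - i).
A real fundamental pair from Re and Im of e^((4+4i)t)v: X_1 = e^(4t)(cos(4t)·(0,1) + sin(4t)·(-1,1)), X_2 = e^(4t)(sin(4t)·(0,1) - cos(4t)·(-1,1)).
General solution: C_1X_1 + C_2X_2.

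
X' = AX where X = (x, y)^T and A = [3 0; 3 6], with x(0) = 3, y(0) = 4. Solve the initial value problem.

x(t) = 3e^(3t), y(t) = 7e^(6t) - 3e^(3t)

Coefficient matrix A = [[3, 0], [3, 6]].
Characteristic polynomial det(A - λI) = λ^2 - 9λ + 18 = 0.
Eigenvalues λ = 3, 6.
For λ=3: (A-λI) row 2 is [3, 3], so an eigenvector is (-1, 1).
For λ=6: (A-λI) row 1 is [-3, 0], so an eigenvector is (0, -1).
General solution: K_1e^(3t)(-1,1) + K_2e^(6t)(0,-1).
Applying x(0)=3, y(0)=4 gives K_1=-3, K_2=-7.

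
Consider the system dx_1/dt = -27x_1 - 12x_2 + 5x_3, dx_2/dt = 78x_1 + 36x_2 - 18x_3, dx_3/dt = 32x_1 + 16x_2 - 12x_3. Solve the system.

x_1(t) = -2C_1e^(-4t) + C_2e^(-3t) - C_3e^(4t), x_2(t) = 3C_1e^(-4t) - 2C_2e^(-3t) + 3C_3e^(4t), x_3(t) = -2C_1e^(-4t) + C_3e^(4t)

Coefficient matrix A = [[-27, -12, 5], [78, 36, -18], [32, 16, -12]].
det(A - λI) = 0 gives eigenvalues λ = -4, -3, 4.
For λ=-4: eigenvector (-2,3,-2).
For λ=-3: eigenvector (1,-2,0).
For λ=4: eigenvector (-1,3,1).
General solution: C_1e^(-4t)(-2,3,-2) + C_2e^(-3t)(1,-2,0) + C_3e^(4t)(-1,3,1).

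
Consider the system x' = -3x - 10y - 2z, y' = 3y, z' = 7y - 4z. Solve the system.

Coefficient matrix A = [[-3, -10, -2], [0, 3, 0], [0, 7, -4]].
det(A - λI) = 0 gives eigenvalues λ = -3, 3, -4.
For λ=-3: eigenvector (1,0,0).
For λ=3: eigenvector (-2,1,1).
For λ=-4: eigenvector (2,0,1).
General solution: K_1e^(-3t)(1,0,0) + K_2e^(3t)(-2,1,1) + K_3e^(-4t)(2,0,1).

x(t) = K_1e^(-3t) - 2K_2e^(3t) + 2K_3e^(-4t), y(t) = K_2e^(3t), z(t) = K_2e^(3t) + K_3e^(-4t)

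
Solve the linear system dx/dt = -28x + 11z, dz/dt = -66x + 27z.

Coefficient matrix A = [[-28, 11], [-66, 27]].
Characteristic polynomial det(A - λI) = λ^2 + λ - 30 = 0.
Eigenvalues λ = -6, 5.
For λ=-6: (A-λI) row 1 is [-22, 11], so an eigenvector is (-1, -2).
For λ=5: (A-λI) row 1 is [-33, 11], so an eigenvector is (-1, -3).
General solution: C_1e^(-6t)(-1,-2) + C_2e^(5t)(-1,-3).

x(t) = -C_1e^(-6t) - C_2e^(5t), z(t) = -2C_1e^(-6t) - 3C_2e^(5t)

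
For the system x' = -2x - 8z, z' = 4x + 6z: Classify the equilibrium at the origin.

unstable spiral

A = [[-2,-8],[4,6]]; det(A-λI) = λ^2 - 4λ + 20.
λ = 2 ± 4i: positive real part.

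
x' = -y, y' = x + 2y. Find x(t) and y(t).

Coefficient matrix A = [[0, -1], [1, 2]].
Characteristic polynomial det(A - λI) = λ^2 - 2λ + 1 = 0.
Single eigenvalue λ = 1 with algebraic multiplicity 2.
Eigenvector v = (-1,1); generalized eigenvector w with (A-λI)w=v is (0,1).
General solution: e^(t)[C_1·v + C_2·(t·v + w)].

x(t) = -C_1e^(t) - C_2te^(t), y(t) = C_1e^(t) + C_2te^(t) + C_2e^(t)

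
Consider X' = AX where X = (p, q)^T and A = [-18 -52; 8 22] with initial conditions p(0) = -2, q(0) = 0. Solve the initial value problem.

Coefficient matrix A = [[-18, -52], [8, 22]].
Characteristic polynomial det(A - λI) = λ^2 - 4λ + 20 = 0.
Eigenvalues λ = 2 ± 4i (complex conjugate pair).
For λ=2+4i: an eigenvector is (-2,1) - i(-3,1) = (-2 + 3i, 1 - i).
A real fundamental pair from Re and Im of e^((2+4i)t)v: X_1 = e^(2t)(cos(4t)·(-2,1) + sin(4t)·(-3,1)), X_2 = e^(2t)(sin(4t)·(-2,1) - cos(4t)·(-3,1)).
General solution: C_1X_1 + C_2X_2.
Applying p(0)=-2, q(0)=0 gives C_1=-2, C_2=-2.

p(t) = 10e^(2t)sin(4t) - 2e^(2t)cos(4t), q(t) = -4e^(2t)sin(4t)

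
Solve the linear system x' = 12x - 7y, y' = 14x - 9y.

x(t) = -c_1e^(-2t) + c_2e^(5t), y(t) = -2c_1e^(-2t) + c_2e^(5t)

Coefficient matrix A = [[12, -7], [14, -9]].
Characteristic polynomial det(A - λI) = λ^2 - 3λ - 10 = 0.
Eigenvalues λ = -2, 5.
For λ=-2: (A-λI) row 1 is [14, -7], so an eigenvector is (-1, -2).
For λ=5: (A-λI) row 1 is [7, -7], so an eigenvector is (1, 1).
General solution: c_1e^(-2t)(-1,-2) + c_2e^(5t)(1,1).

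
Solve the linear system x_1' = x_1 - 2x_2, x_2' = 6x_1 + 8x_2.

x_1(t) = -2c_1e^(4t) - c_2e^(5t), x_2(t) = 3c_1e^(4t) + 2c_2e^(5t)

Coefficient matrix A = [[1, -2], [6, 8]].
Characteristic polynomial det(A - λI) = λ^2 - 9λ + 20 = 0.
Eigenvalues λ = 4, 5.
For λ=4: (A-λI) row 1 is [-3, -2], so an eigenvector is (-2, 3).
For λ=5: (A-λI) row 1 is [-4, -2], so an eigenvector is (-1, 2).
General solution: c_1e^(4t)(-2,3) + c_2e^(5t)(-1,2).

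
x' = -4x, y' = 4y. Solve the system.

x(t) = K_2e^(-4t), y(t) = -K_1e^(4t)

Coefficient matrix A = [[-4, 0], [0, 4]].
Characteristic polynomial det(A - λI) = λ^2 - 16 = 0.
Eigenvalues λ = 4, -4.
For λ=4: (A-λI) row 1 is [-8, 0], so an eigenvector is (0, -1).
For λ=-4: (A-λI) row 2 is [0, 8], so an eigenvector is (1, 0).
General solution: K_1e^(4t)(0,-1) + K_2e^(-4t)(1,0).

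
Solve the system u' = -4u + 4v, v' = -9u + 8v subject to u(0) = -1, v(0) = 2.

Coefficient matrix A = [[-4, 4], [-9, 8]].
Characteristic polynomial det(A - λI) = λ^2 - 4λ + 4 = 0.
Single eigenvalue λ = 2 with algebraic multiplicity 2.
Eigenvector v = (-2,-3); generalized eigenvector w with (A-λI)w=v is (-1,-2).
General solution: e^(2t)[c_1·v + c_2·(t·v + w)].
Applying u(0)=-1, v(0)=2 gives c_1=4, c_2=-7.

u(t) = 14te^(2t) - e^(2t), v(t) = 21te^(2t) + 2e^(2t)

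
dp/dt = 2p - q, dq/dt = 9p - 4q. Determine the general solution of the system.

Coefficient matrix A = [[2, -1], [9, -4]].
Characteristic polynomial det(A - λI) = λ^2 + 2λ + 1 = 0.
Single eigenvalue λ = -1 with algebraic multiplicity 2.
Eigenvector v = (-1,-3); generalized eigenvector w with (A-λI)w=v is (-1,-2).
General solution: e^(-t)[c_1·v + c_2·(t·v + w)].

p(t) = -c_1e^(-t) - c_2te^(-t) - c_2e^(-t), q(t) = -3c_1e^(-t) - 3c_2te^(-t) - 2c_2e^(-t)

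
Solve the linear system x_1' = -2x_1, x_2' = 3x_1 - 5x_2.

x_1(t) = K_2e^(-2t), x_2(t) = -K_1e^(-5t) + K_2e^(-2t)

Coefficient matrix A = [[-2, 0], [3, -5]].
Characteristic polynomial det(A - λI) = λ^2 + 7λ + 10 = 0.
Eigenvalues λ = -5, -2.
For λ=-5: (A-λI) row 1 is [3, 0], so an eigenvector is (0, -1).
For λ=-2: (A-λI) row 2 is [3, -3], so an eigenvector is (1, 1).
General solution: K_1e^(-5t)(0,-1) + K_2e^(-2t)(1,1).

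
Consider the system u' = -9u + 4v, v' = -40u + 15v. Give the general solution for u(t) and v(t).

Coefficient matrix A = [[-9, 4], [-40, 15]].
Characteristic polynomial det(A - λI) = λ^2 - 6λ + 25 = 0.
Eigenvalues λ = 3 ± 4i (complex conjugate pair).
For λ=3+4i: an eigenvector is (0,1) - i(1,3) = (0 - i, 1 - 3i).
A real fundamental pair from Re and Im of e^((3+4i)t)v: X_1 = e^(3t)(cos(4t)·(0,1) + sin(4t)·(1,3)), X_2 = e^(3t)(sin(4t)·(0,1) - cos(4t)·(1,3)).
General solution: C_1X_1 + C_2X_2.

u(t) = C_1e^(3t)sin(4t) - C_2e^(3t)cos(4t), v(t) = 3C_1e^(3t)sin(4t) + C_1e^(3t)cos(4t) + C_2e^(3t)sin(4t) - 3C_2e^(3t)cos(4t)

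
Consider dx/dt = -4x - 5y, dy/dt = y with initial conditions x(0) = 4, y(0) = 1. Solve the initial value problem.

Coefficient matrix A = [[-4, -5], [0, 1]].
Characteristic polynomial det(A - λI) = λ^2 + 3λ - 4 = 0.
Eigenvalues λ = 1, -4.
For λ=1: (A-λI) row 1 is [-5, -5], so an eigenvector is (-1, 1).
For λ=-4: (A-λI) row 1 is [0, -5], so an eigenvector is (1, 0).
General solution: K_1e^(t)(-1,1) + K_2e^(-4t)(1,0).
Applying x(0)=4, y(0)=1 gives K_1=1, K_2=5.

x(t) = -e^(t) + 5e^(-4t), y(t) = e^(t)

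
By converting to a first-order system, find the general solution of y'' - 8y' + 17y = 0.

y(t) = c_1e^(4t)cos(t) + c_2e^(4t)sin(t)

Let x_1 = y, x_2 = y'. Then x_1' = x_2 and x_2' = -17x_1 + 8x_2.
A = [[0,1],[-17,8]]; det(A-λI) = λ^2 - 8λ + 17.
Eigenvalues λ = 4 ± i.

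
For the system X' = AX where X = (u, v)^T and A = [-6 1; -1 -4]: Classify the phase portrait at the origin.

stable improper node

A = [[-6,1],[-1,-4]]; det(A-λI) = λ^2 + 10λ + 25.
repeated λ = -5 with a single eigenvector.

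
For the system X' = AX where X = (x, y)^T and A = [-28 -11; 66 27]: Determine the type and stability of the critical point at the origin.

A = [[-28,-11],[66,27]]; det(A-λI) = λ^2 + λ - 30.
λ = -6, 5: opposite signs.

saddle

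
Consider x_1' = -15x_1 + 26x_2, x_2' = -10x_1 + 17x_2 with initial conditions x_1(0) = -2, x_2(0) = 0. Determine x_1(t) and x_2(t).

x_1(t) = 16e^(t)sin(2t) - 2e^(t)cos(2t), x_2(t) = 10e^(t)sin(2t)

Coefficient matrix A = [[-15, 26], [-10, 17]].
Characteristic polynomial det(A - λI) = λ^2 - 2λ + 5 = 0.
Eigenvalues λ = 1 ± 2i (complex conjugate pair).
For λ=1+2i: an eigenvector is (-2,-1) - i(3,2) = (-2 - 3i, -1 - 2i).
A real fundamental pair from Re and Im of e^((1+2i)t)v: X_1 = e^(t)(cos(2t)·(-2,-1) + sin(2t)·(3,2)), X_2 = e^(t)(sin(2t)·(-2,-1) - cos(2t)·(3,2)).
General solution: C_1X_1 + C_2X_2.
Applying x_1(0)=-2, x_2(0)=0 gives C_1=4, C_2=-2.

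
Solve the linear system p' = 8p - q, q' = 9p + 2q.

p(t) = -C_1e^(5t) - C_2te^(5t) - C_2e^(5t), q(t) = -3C_1e^(5t) - 3C_2te^(5t) - 2C_2e^(5t)

Coefficient matrix A = [[8, -1], [9, 2]].
Characteristic polynomial det(A - λI) = λ^2 - 10λ + 25 = 0.
Single eigenvalue λ = 5 with algebraic multiplicity 2.
Eigenvector v = (-1,-3); generalized eigenvector w with (A-λI)w=v is (-1,-2).
General solution: e^(5t)[C_1·v + C_2·(t·v + w)].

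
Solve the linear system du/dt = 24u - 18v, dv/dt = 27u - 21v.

Coefficient matrix A = [[24, -18], [27, -21]].
Characteristic polynomial det(A - λI) = λ^2 - 3λ - 18 = 0.
Eigenvalues λ = 6, -3.
For λ=6: (A-λI) row 1 is [18, -18], so an eigenvector is (1, 1).
For λ=-3: (A-λI) row 1 is [27, -18], so an eigenvector is (2, 3).
General solution: c_1e^(6t)(1,1) + c_2e^(-3t)(2,3).

u(t) = c_1e^(6t) + 2c_2e^(-3t), v(t) = c_1e^(6t) + 3c_2e^(-3t)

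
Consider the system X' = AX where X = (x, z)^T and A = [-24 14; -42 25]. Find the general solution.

x(t) = -2c_1e^(-3t) + c_2e^(4t), z(t) = -3c_1e^(-3t) + 2c_2e^(4t)

Coefficient matrix A = [[-24, 14], [-42, 25]].
Characteristic polynomial det(A - λI) = λ^2 - λ - 12 = 0.
Eigenvalues λ = -3, 4.
For λ=-3: (A-λI) row 1 is [-21, 14], so an eigenvector is (-2, -3).
For λ=4: (A-λI) row 1 is [-28, 14], so an eigenvector is (1, 2).
General solution: c_1e^(-3t)(-2,-3) + c_2e^(4t)(1,2).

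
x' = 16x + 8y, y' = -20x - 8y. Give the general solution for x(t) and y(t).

x(t) = -c_1e^(4t)sin(4t) - c_1e^(4t)cos(4t) - c_2e^(4t)sin(4t) + c_2e^(4t)cos(4t), y(t) = 2c_1e^(4t)sin(4t) + c_1e^(4t)cos(4t) + c_2e^(4t)sin(4t) - 2c_2e^(4t)cos(4t)

Coefficient matrix A = [[16, 8], [-20, -8]].
Characteristic polynomial det(A - λI) = λ^2 - 8λ + 32 = 0.
Eigenvalues λ = 4 ± 4i (complex conjugate pair).
For λ=4+4i: an eigenvector is (-1,1) - i(-1,2) = (-1 + i, 1 - 2i).
A real fundamental pair from Re and Im of e^((4+4i)t)v: X_1 = e^(4t)(cos(4t)·(-1,1) + sin(4t)·(-1,2)), X_2 = e^(4t)(sin(4t)·(-1,1) - cos(4t)·(-1,2)).
General solution: c_1X_1 + c_2X_2.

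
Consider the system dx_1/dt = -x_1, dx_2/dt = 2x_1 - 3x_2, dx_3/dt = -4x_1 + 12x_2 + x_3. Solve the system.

Coefficient matrix A = [[-1, 0, 0], [2, -3, 0], [-4, 12, 1]].
det(A - λI) = 0 gives eigenvalues λ = -3, -1, 1.
For λ=-3: eigenvector (0,1,-3).
For λ=-1: eigenvector (1,1,-4).
For λ=1: eigenvector (0,0,1).
General solution: C_1e^(-3t)(0,1,-3) + C_2e^(-t)(1,1,-4) + C_3e^(t)(0,0,1).

x_1(t) = C_2e^(-t), x_2(t) = C_1e^(-3t) + C_2e^(-t), x_3(t) = -3C_1e^(-3t) - 4C_2e^(-t) + C_3e^(t)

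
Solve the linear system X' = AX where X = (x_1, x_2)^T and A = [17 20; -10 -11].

Coefficient matrix A = [[17, 20], [-10, -11]].
Characteristic polynomial det(A - λI) = λ^2 - 6λ + 13 = 0.
Eigenvalues λ = 3 ± 2i (complex conjugate pair).
For λ=3+2i: an eigenvector is (-1,1) - i(3,-2) = (-1 - 3i, 1 + 2i).
A real fundamental pair from Re and Im of e^((3+2i)t)v: X_1 = e^(3t)(cos(2t)·(-1,1) + sin(2t)·(3,-2)), X_2 = e^(3t)(sin(2t)·(-1,1) - cos(2t)·(3,-2)).
General solution: c_1X_1 + c_2X_2.

x_1(t) = 3c_1e^(3t)sin(2t) - c_1e^(3t)cos(2t) - c_2e^(3t)sin(2t) - 3c_2e^(3t)cos(2t), x_2(t) = -2c_1e^(3t)sin(2t) + c_1e^(3t)cos(2t) + c_2e^(3t)sin(2t) + 2c_2e^(3t)cos(2t)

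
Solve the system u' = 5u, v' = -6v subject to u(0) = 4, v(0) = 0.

Coefficient matrix A = [[5, 0], [0, -6]].
Characteristic polynomial det(A - λI) = λ^2 + λ - 30 = 0.
Eigenvalues λ = -6, 5.
For λ=-6: (A-λI) row 1 is [11, 0], so an eigenvector is (0, 1).
For λ=5: (A-λI) row 2 is [0, -11], so an eigenvector is (-1, 0).
General solution: c_1e^(-6t)(0,1) + c_2e^(5t)(-1,0).
Applying u(0)=4, v(0)=0 gives c_1=0, c_2=-4.

u(t) = 4e^(5t), v(t) = 0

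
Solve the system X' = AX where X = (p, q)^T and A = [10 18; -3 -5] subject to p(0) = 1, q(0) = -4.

Coefficient matrix A = [[10, 18], [-3, -5]].
Characteristic polynomial det(A - λI) = λ^2 - 5λ + 4 = 0.
Eigenvalues λ = 4, 1.
For λ=4: (A-λI) row 1 is [6, 18], so an eigenvector is (-3, 1).
For λ=1: (A-λI) row 1 is [9, 18], so an eigenvector is (-2, 1).
General solution: c_1e^(4t)(-3,1) + c_2e^(t)(-2,1).
Applying p(0)=1, q(0)=-4 gives c_1=7, c_2=-11.

p(t) = -21e^(4t) + 22e^(t), q(t) = 7e^(4t) - 11e^(t)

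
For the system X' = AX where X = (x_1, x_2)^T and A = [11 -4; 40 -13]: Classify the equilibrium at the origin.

A = [[11,-4],[40,-13]]; det(A-λI) = λ^2 + 2λ + 17.
λ = -1 ± 4i: negative real part.

stable spiral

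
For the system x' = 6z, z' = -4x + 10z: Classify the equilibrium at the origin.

unstable node

A = [[0,6],[-4,10]]; det(A-λI) = λ^2 - 10λ + 24.
λ = 6, 4: both positive.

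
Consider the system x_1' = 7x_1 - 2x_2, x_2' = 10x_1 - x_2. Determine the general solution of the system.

Coefficient matrix A = [[7, -2], [10, -1]].
Characteristic polynomial det(A - λI) = λ^2 - 6λ + 13 = 0.
Eigenvalues λ = 3 ± 2i (complex conjugate pair).
For λ=3+2i: an eigenvector is (1,2) - i(0,1) = (1, 2 - i).
A real fundamental pair from Re and Im of e^((3+2i)t)v: X_1 = e^(3t)(cos(2t)·(1,2) + sin(2t)·(0,1)), X_2 = e^(3t)(sin(2t)·(1,2) - cos(2t)·(0,1)).
General solution: C_1X_1 + C_2X_2.

x_1(t) = C_1e^(3t)cos(2t) + C_2e^(3t)sin(2t), x_2(t) = C_1e^(3t)sin(2t) + 2C_1e^(3t)cos(2t) + 2C_2e^(3t)sin(2t) - C_2e^(3t)cos(2t)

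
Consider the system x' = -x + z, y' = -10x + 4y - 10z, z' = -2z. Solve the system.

x(t) = c_1e^(-t) - c_3e^(-2t), y(t) = 2c_1e^(-t) + c_2e^(4t), z(t) = c_3e^(-2t)

Coefficient matrix A = [[-1, 0, 1], [-10, 4, -10], [0, 0, -2]].
det(A - λI) = 0 gives eigenvalues λ = -1, 4, -2.
For λ=-1: eigenvector (1,2,0).
For λ=4: eigenvector (0,1,0).
For λ=-2: eigenvector (-1,0,1).
General solution: c_1e^(-t)(1,2,0) + c_2e^(4t)(0,1,0) + c_3e^(-2t)(-1,0,1).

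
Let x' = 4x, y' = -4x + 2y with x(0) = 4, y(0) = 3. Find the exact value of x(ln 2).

A = [[4,0],[-4,2]]; eigenvalues λ = 4, 2.
Eigenvectors: (-1,2) for λ=4, (0,-1) for λ=2.
From the initial condition, c_1 = -4, c_2 = -11.
x(ln 2) = (-4)(2^4)(-1) + (-11)(2^2)(0) = 64.

64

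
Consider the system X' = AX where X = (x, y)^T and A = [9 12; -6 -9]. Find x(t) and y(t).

Coefficient matrix A = [[9, 12], [-6, -9]].
Characteristic polynomial det(A - λI) = λ^2 - 9 = 0.
Eigenvalues λ = 3, -3.
For λ=3: (A-λI) row 1 is [6, 12], so an eigenvector is (-2, 1).
For λ=-3: (A-λI) row 1 is [12, 12], so an eigenvector is (1, -1).
General solution: C_1e^(3t)(-2,1) + C_2e^(-3t)(1,-1).

x(t) = -2C_1e^(3t) + C_2e^(-3t), y(t) = C_1e^(3t) - C_2e^(-3t)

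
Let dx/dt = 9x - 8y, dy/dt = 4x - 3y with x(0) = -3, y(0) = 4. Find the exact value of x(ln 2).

-426

A = [[9,-8],[4,-3]]; eigenvalues λ = 1, 5.
Eigenvectors: (-1,-1) for λ=1, (2,1) for λ=5.
From the initial condition, c_1 = -11, c_2 = -7.
x(ln 2) = (-11)(2^1)(-1) + (-7)(2^5)(2) = -426.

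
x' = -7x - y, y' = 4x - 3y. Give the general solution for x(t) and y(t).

Coefficient matrix A = [[-7, -1], [4, -3]].
Characteristic polynomial det(A - λI) = λ^2 + 10λ + 25 = 0.
Single eigenvalue λ = -5 with algebraic multiplicity 2.
Eigenvector v = (1,-2); generalized eigenvector w with (A-λI)w=v is (-2,3).
General solution: e^(-5t)[C_1·v + C_2·(t·v + w)].

x(t) = C_1e^(-5t) + C_2te^(-5t) - 2C_2e^(-5t), y(t) = -2C_1e^(-5t) - 2C_2te^(-5t) + 3C_2e^(-5t)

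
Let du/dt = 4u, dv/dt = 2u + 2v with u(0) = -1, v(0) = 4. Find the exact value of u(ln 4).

-256

A = [[4,0],[2,2]]; eigenvalues λ = 2, 4.
Eigenvectors: (0,-1) for λ=2, (1,1) for λ=4.
From the initial condition, c_1 = -5, c_2 = -1.
u(ln 4) = (-5)(4^2)(0) + (-1)(4^4)(1) = -256.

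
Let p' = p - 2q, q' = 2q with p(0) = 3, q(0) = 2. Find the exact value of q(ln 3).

18

A = [[1,-2],[0,2]]; eigenvalues λ = 2, 1.
Eigenvectors: (-2,1) for λ=2, (-1,0) for λ=1.
From the initial condition, c_1 = 2, c_2 = -7.
q(ln 3) = (2)(3^2)(1) + (-7)(3^1)(0) = 18.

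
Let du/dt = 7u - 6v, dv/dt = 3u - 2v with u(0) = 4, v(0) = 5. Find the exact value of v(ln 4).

-232

A = [[7,-6],[3,-2]]; eigenvalues λ = 4, 1.
Eigenvectors: (2,1) for λ=4, (-1,-1) for λ=1.
From the initial condition, c_1 = -1, c_2 = -6.
v(ln 4) = (-1)(4^4)(1) + (-6)(4^1)(-1) = -232.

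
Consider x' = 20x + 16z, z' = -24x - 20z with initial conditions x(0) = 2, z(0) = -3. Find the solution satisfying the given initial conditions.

x(t) = 2e^(-4t), z(t) = -3e^(-4t)

Coefficient matrix A = [[20, 16], [-24, -20]].
Characteristic polynomial det(A - λI) = λ^2 - 16 = 0.
Eigenvalues λ = 4, -4.
For λ=4: (A-λI) row 1 is [16, 16], so an eigenvector is (-1, 1).
For λ=-4: (A-λI) row 1 is [24, 16], so an eigenvector is (2, -3).
General solution: K_1e^(4t)(-1,1) + K_2e^(-4t)(2,-3).
Applying x(0)=2, z(0)=-3 gives K_1=0, K_2=1.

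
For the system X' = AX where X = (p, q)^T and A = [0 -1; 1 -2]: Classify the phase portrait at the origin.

A = [[0,-1],[1,-2]]; det(A-λI) = λ^2 + 2λ + 1.
repeated λ = -1 with a single eigenvector.

stable improper node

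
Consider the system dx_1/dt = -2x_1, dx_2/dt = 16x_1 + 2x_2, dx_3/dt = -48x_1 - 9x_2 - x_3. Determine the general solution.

Coefficient matrix A = [[-2, 0, 0], [16, 2, 0], [-48, -9, -1]].
det(A - λI) = 0 gives eigenvalues λ = -2, 2, -1.
For λ=-2: eigenvector (1,-4,12).
For λ=2: eigenvector (0,1,-3).
For λ=-1: eigenvector (0,0,1).
General solution: c_1e^(-2t)(1,-4,12) + c_2e^(2t)(0,1,-3) + c_3e^(-t)(0,0,1).

x_1(t) = c_1e^(-2t), x_2(t) = -4c_1e^(-2t) + c_2e^(2t), x_3(t) = 12c_1e^(-2t) - 3c_2e^(2t) + c_3e^(-t)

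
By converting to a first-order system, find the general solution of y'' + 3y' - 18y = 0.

y(t) = c_1e^(3t) + c_2e^(-6t)

Let x_1 = y, x_2 = y'. Then x_1' = x_2 and x_2' = 18x_1 - 3x_2.
A = [[0,1],[18,-3]]; det(A-λI) = λ^2 + 3λ - 18.
Eigenvalues λ = 3, -6 with eigenvectors (1,3), (1,-6).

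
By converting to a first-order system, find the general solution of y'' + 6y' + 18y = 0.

y(t) = C_1e^(-3t)cos(3t) + C_2e^(-3t)sin(3t)

Let x_1 = y, x_2 = y'. Then x_1' = x_2 and x_2' = -18x_1 - 6x_2.
A = [[0,1],[-18,-6]]; det(A-λI) = λ^2 + 6λ + 18.
Eigenvalues λ = -3 ± 3i.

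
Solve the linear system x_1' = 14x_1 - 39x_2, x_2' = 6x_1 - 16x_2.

Coefficient matrix A = [[14, -39], [6, -16]].
Characteristic polynomial det(A - λI) = λ^2 + 2λ + 10 = 0.
Eigenvalues λ = -1 ± 3i (complex conjugate pair).
For λ=-1+3i: an eigenvector is (-3,-1) - i(-2,-1) = (-3 + 2i, -1 + i).
A real fundamental pair from Re and Im of e^((-1+3i)t)v: X_1 = e^(-t)(cos(3t)·(-3,-1) + sin(3t)·(-2,-1)), X_2 = e^(-t)(sin(3t)·(-3,-1) - cos(3t)·(-2,-1)).
General solution: C_1X_1 + C_2X_2.

x_1(t) = -2C_1e^(-t)sin(3t) - 3C_1e^(-t)cos(3t) - 3C_2e^(-t)sin(3t) + 2C_2e^(-t)cos(3t), x_2(t) = -C_1e^(-t)sin(3t) - C_1e^(-t)cos(3t) - C_2e^(-t)sin(3t) + C_2e^(-t)cos(3t)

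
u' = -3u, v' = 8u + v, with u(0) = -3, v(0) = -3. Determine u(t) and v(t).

Coefficient matrix A = [[-3, 0], [8, 1]].
Characteristic polynomial det(A - λI) = λ^2 + 2λ - 3 = 0.
Eigenvalues λ = 1, -3.
For λ=1: (A-λI) row 1 is [-4, 0], so an eigenvector is (0, 1).
For λ=-3: (A-λI) row 2 is [8, 4], so an eigenvector is (-1, 2).
General solution: K_1e^(t)(0,1) + K_2e^(-3t)(-1,2).
Applying u(0)=-3, v(0)=-3 gives K_1=-9, K_2=3.

u(t) = -3e^(-3t), v(t) = -9e^(t) + 6e^(-3t)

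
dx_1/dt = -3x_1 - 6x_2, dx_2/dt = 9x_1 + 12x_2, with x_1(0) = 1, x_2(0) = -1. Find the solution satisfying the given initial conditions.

x_1(t) = e^(3t), x_2(t) = -e^(3t)

Coefficient matrix A = [[-3, -6], [9, 12]].
Characteristic polynomial det(A - λI) = λ^2 - 9λ + 18 = 0.
Eigenvalues λ = 3, 6.
For λ=3: (A-λI) row 1 is [-6, -6], so an eigenvector is (-1, 1).
For λ=6: (A-λI) row 1 is [-9, -6], so an eigenvector is (-2, 3).
General solution: c_1e^(3t)(-1,1) + c_2e^(6t)(-2,3).
Applying x_1(0)=1, x_2(0)=-1 gives c_1=-1, c_2=0.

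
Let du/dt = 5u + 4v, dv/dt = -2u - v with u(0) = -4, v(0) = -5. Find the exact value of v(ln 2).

44

A = [[5,4],[-2,-1]]; eigenvalues λ = 1, 3.
Eigenvectors: (1,-1) for λ=1, (-2,1) for λ=3.
From the initial condition, c_1 = 14, c_2 = 9.
v(ln 2) = (14)(2^1)(-1) + (9)(2^3)(1) = 44.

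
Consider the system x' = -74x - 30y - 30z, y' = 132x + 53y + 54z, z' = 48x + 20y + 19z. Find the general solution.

x(t) = -2c_1e^(t) + 5c_2e^(-2t), y(t) = 3c_1e^(t) - 12c_2e^(-2t) - c_3e^(-t), z(t) = 2c_1e^(t) + c_3e^(-t)

Coefficient matrix A = [[-74, -30, -30], [132, 53, 54], [48, 20, 19]].
det(A - λI) = 0 gives eigenvalues λ = 1, -2, -1.
For λ=1: eigenvector (-2,3,2).
For λ=-2: eigenvector (5,-12,0).
For λ=-1: eigenvector (0,-1,1).
General solution: c_1e^(t)(-2,3,2) + c_2e^(-2t)(5,-12,0) + c_3e^(-t)(0,-1,1).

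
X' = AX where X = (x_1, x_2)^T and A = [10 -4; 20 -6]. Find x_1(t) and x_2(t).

Coefficient matrix A = [[10, -4], [20, -6]].
Characteristic polynomial det(A - λI) = λ^2 - 4λ + 20 = 0.
Eigenvalues λ = 2 ± 4i (complex conjugate pair).
For λ=2+4i: an eigenvector is (0,1) - i(-1,-2) = (0 + i, 1 + 2i).
A real fundamental pair from Re and Im of e^((2+4i)t)v: X_1 = e^(2t)(cos(4t)·(0,1) + sin(4t)·(-1,-2)), X_2 = e^(2t)(sin(4t)·(0,1) - cos(4t)·(-1,-2)).
General solution: K_1X_1 + K_2X_2.

x_1(t) = -K_1e^(2t)sin(4t) + K_2e^(2t)cos(4t), x_2(t) = -2K_1e^(2t)sin(4t) + K_1e^(2t)cos(4t) + K_2e^(2t)sin(4t) + 2K_2e^(2t)cos(4t)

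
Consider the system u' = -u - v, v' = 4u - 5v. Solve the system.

Coefficient matrix A = [[-1, -1], [4, -5]].
Characteristic polynomial det(A - λI) = λ^2 + 6λ + 9 = 0.
Single eigenvalue λ = -3 with algebraic multiplicity 2.
Eigenvector v = (1,2); generalized eigenvector w with (A-λI)w=v is (-1,-3).
General solution: e^(-3t)[c_1·v + c_2·(t·v + w)].

u(t) = c_1e^(-3t) + c_2te^(-3t) - c_2e^(-3t), v(t) = 2c_1e^(-3t) + 2c_2te^(-3t) - 3c_2e^(-3t)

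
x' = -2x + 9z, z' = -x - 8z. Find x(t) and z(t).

Coefficient matrix A = [[-2, 9], [-1, -8]].
Characteristic polynomial det(A - λI) = λ^2 + 10λ + 25 = 0.
Single eigenvalue λ = -5 with algebraic multiplicity 2.
Eigenvector v = (-3,1); generalized eigenvector w with (A-λI)w=v is (-1,0).
General solution: e^(-5t)[K_1·v + K_2·(t·v + w)].

x(t) = -3K_1e^(-5t) - 3K_2te^(-5t) - K_2e^(-5t), z(t) = K_1e^(-5t) + K_2te^(-5t)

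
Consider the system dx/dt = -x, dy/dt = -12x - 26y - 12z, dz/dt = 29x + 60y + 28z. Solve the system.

x(t) = K_1e^(-t), y(t) = -2K_2e^(4t) + K_3e^(-2t), z(t) = -K_1e^(-t) + 5K_2e^(4t) - 2K_3e^(-2t)

Coefficient matrix A = [[-1, 0, 0], [-12, -26, -12], [29, 60, 28]].
det(A - λI) = 0 gives eigenvalues λ = -1, 4, -2.
For λ=-1: eigenvector (1,0,-1).
For λ=4: eigenvector (0,-2,5).
For λ=-2: eigenvector (0,1,-2).
General solution: K_1e^(-t)(1,0,-1) + K_2e^(4t)(0,-2,5) + K_3e^(-2t)(0,1,-2).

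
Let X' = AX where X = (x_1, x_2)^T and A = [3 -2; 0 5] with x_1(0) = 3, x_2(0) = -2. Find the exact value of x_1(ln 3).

513

A = [[3,-2],[0,5]]; eigenvalues λ = 5, 3.
Eigenvectors: (-1,1) for λ=5, (-1,0) for λ=3.
From the initial condition, c_1 = -2, c_2 = -1.
x_1(ln 3) = (-2)(3^5)(-1) + (-1)(3^3)(-1) = 513.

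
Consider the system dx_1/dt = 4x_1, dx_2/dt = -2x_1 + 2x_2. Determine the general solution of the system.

x_1(t) = -K_1e^(4t), x_2(t) = K_1e^(4t) + K_2e^(2t)

Coefficient matrix A = [[4, 0], [-2, 2]].
Characteristic polynomial det(A - λI) = λ^2 - 6λ + 8 = 0.
Eigenvalues λ = 4, 2.
For λ=4: (A-λI) row 2 is [-2, -2], so an eigenvector is (-1, 1).
For λ=2: (A-λI) row 1 is [2, 0], so an eigenvector is (0, 1).
General solution: K_1e^(4t)(-1,1) + K_2e^(2t)(0,1).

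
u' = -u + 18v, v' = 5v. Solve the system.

u(t) = c_1e^(-t) - 3c_2e^(5t), v(t) = -c_2e^(5t)

Coefficient matrix A = [[-1, 18], [0, 5]].
Characteristic polynomial det(A - λI) = λ^2 - 4λ - 5 = 0.
Eigenvalues λ = -1, 5.
For λ=-1: (A-λI) row 1 is [0, 18], so an eigenvector is (1, 0).
For λ=5: (A-λI) row 1 is [-6, 18], so an eigenvector is (-3, -1).
General solution: c_1e^(-t)(1,0) + c_2e^(5t)(-3,-1).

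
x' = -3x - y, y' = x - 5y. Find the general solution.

Coefficient matrix A = [[-3, -1], [1, -5]].
Characteristic polynomial det(A - λI) = λ^2 + 8λ + 16 = 0.
Single eigenvalue λ = -4 with algebraic multiplicity 2.
Eigenvector v = (-1,-1); generalized eigenvector w with (A-λI)w=v is (0,1).
General solution: e^(-4t)[c_1·v + c_2·(t·v + w)].

x(t) = -c_1e^(-4t) - c_2te^(-4t), y(t) = -c_1e^(-4t) - c_2te^(-4t) + c_2e^(-4t)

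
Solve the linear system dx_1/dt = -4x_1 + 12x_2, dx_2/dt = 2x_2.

Coefficient matrix A = [[-4, 12], [0, 2]].
Characteristic polynomial det(A - λI) = λ^2 + 2λ - 8 = 0.
Eigenvalues λ = 2, -4.
For λ=2: (A-λI) row 1 is [-6, 12], so an eigenvector is (2, 1).
For λ=-4: (A-λI) row 1 is [0, 12], so an eigenvector is (-1, 0).
General solution: K_1e^(2t)(2,1) + K_2e^(-4t)(-1,0).

x_1(t) = 2K_1e^(2t) - K_2e^(-4t), x_2(t) = K_1e^(2t)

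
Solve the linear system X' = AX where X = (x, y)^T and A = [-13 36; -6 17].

x(t) = -2C_1e^(5t) + 3C_2e^(-t), y(t) = -C_1e^(5t) + C_2e^(-t)

Coefficient matrix A = [[-13, 36], [-6, 17]].
Characteristic polynomial det(A - λI) = λ^2 - 4λ - 5 = 0.
Eigenvalues λ = 5, -1.
For λ=5: (A-λI) row 1 is [-18, 36], so an eigenvector is (-2, -1).
For λ=-1: (A-λI) row 1 is [-12, 36], so an eigenvector is (3, 1).
General solution: C_1e^(5t)(-2,-1) + C_2e^(-t)(3,1).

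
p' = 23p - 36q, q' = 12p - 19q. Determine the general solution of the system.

p(t) = 3C_1e^(-t) - 2C_2e^(5t), q(t) = 2C_1e^(-t) - C_2e^(5t)

Coefficient matrix A = [[23, -36], [12, -19]].
Characteristic polynomial det(A - λI) = λ^2 - 4λ - 5 = 0.
Eigenvalues λ = -1, 5.
For λ=-1: (A-λI) row 1 is [24, -36], so an eigenvector is (3, 2).
For λ=5: (A-λI) row 1 is [18, -36], so an eigenvector is (-2, -1).
General solution: C_1e^(-t)(3,2) + C_2e^(5t)(-2,-1).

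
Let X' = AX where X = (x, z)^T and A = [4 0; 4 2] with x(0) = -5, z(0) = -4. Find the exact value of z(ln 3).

A = [[4,0],[4,2]]; eigenvalues λ = 4, 2.
Eigenvectors: (-1,-2) for λ=4, (0,-1) for λ=2.
From the initial condition, c_1 = 5, c_2 = -6.
z(ln 3) = (5)(3^4)(-2) + (-6)(3^2)(-1) = -756.

-756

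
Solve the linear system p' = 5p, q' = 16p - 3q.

Coefficient matrix A = [[5, 0], [16, -3]].
Characteristic polynomial det(A - λI) = λ^2 - 2λ - 15 = 0.
Eigenvalues λ = -3, 5.
For λ=-3: (A-λI) row 1 is [8, 0], so an eigenvector is (0, -1).
For λ=5: (A-λI) row 2 is [16, -8], so an eigenvector is (1, 2).
General solution: C_1e^(-3t)(0,-1) + C_2e^(5t)(1,2).

p(t) = C_2e^(5t), q(t) = -C_1e^(-3t) + 2C_2e^(5t)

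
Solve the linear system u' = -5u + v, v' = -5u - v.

Coefficient matrix A = [[-5, 1], [-5, -1]].
Characteristic polynomial det(A - λI) = λ^2 + 6λ + 10 = 0.
Eigenvalues λ = -3 ± i (complex conjugate pair).
For λ=-3+i: an eigenvector is (1,2) - i(0,-1) = (1, 2 + i).
A real fundamental pair from Re and Im of e^((-3+i)t)v: X_1 = e^(-3t)(cos(t)·(1,2) + sin(t)·(0,-1)), X_2 = e^(-3t)(sin(t)·(1,2) - cos(t)·(0,-1)).
General solution: C_1X_1 + C_2X_2.

u(t) = C_1e^(-3t)cos(t) + C_2e^(-3t)sin(t), v(t) = -C_1e^(-3t)sin(t) + 2C_1e^(-3t)cos(t) + 2C_2e^(-3t)sin(t) + C_2e^(-3t)cos(t)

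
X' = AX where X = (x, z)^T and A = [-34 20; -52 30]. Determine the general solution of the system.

x(t) = -C_1e^(-2t)sin(4t) + 2C_1e^(-2t)cos(4t) + 2C_2e^(-2t)sin(4t) + C_2e^(-2t)cos(4t), z(t) = -2C_1e^(-2t)sin(4t) + 3C_1e^(-2t)cos(4t) + 3C_2e^(-2t)sin(4t) + 2C_2e^(-2t)cos(4t)

Coefficient matrix A = [[-34, 20], [-52, 30]].
Characteristic polynomial det(A - λI) = λ^2 + 4λ + 20 = 0.
Eigenvalues λ = -2 ± 4i (complex conjugate pair).
For λ=-2+4i: an eigenvector is (2,3) - i(-1,-2) = (2 + i, 3 + 2i).
A real fundamental pair from Re and Im of e^((-2+4i)t)v: X_1 = e^(-2t)(cos(4t)·(2,3) + sin(4t)·(-1,-2)), X_2 = e^(-2t)(sin(4t)·(2,3) - cos(4t)·(-1,-2)).
General solution: C_1X_1 + C_2X_2.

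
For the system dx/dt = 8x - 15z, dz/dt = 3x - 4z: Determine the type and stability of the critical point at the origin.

unstable spiral

A = [[8,-15],[3,-4]]; det(A-λI) = λ^2 - 4λ + 13.
λ = 2 ± 3i: positive real part.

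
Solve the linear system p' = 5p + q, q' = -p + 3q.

Coefficient matrix A = [[5, 1], [-1, 3]].
Characteristic polynomial det(A - λI) = λ^2 - 8λ + 16 = 0.
Single eigenvalue λ = 4 with algebraic multiplicity 2.
Eigenvector v = (1,-1); generalized eigenvector w with (A-λI)w=v is (-1,2).
General solution: e^(4t)[C_1·v + C_2·(t·v + w)].

p(t) = C_1e^(4t) + C_2te^(4t) - C_2e^(4t), q(t) = -C_1e^(4t) - C_2te^(4t) + 2C_2e^(4t)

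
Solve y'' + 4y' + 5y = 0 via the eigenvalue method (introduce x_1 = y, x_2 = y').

Let x_1 = y, x_2 = y'. Then x_1' = x_2 and x_2' = -5x_1 - 4x_2.
A = [[0,1],[-5,-4]]; det(A-λI) = λ^2 + 4λ + 5.
Eigenvalues λ = -2 ± i.

y(t) = c_1e^(-2t)cos(t) + c_2e^(-2t)sin(t)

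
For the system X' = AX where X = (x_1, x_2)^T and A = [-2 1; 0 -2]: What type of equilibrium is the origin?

A = [[-2,1],[0,-2]]; det(A-λI) = λ^2 + 4λ + 4.
repeated λ = -2 with a single eigenvector.

stable improper node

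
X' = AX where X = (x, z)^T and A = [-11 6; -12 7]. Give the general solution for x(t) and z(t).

Coefficient matrix A = [[-11, 6], [-12, 7]].
Characteristic polynomial det(A - λI) = λ^2 + 4λ - 5 = 0.
Eigenvalues λ = -5, 1.
For λ=-5: (A-λI) row 1 is [-6, 6], so an eigenvector is (1, 1).
For λ=1: (A-λI) row 1 is [-12, 6], so an eigenvector is (-1, -2).
General solution: c_1e^(-5t)(1,1) + c_2e^(t)(-1,-2).

x(t) = c_1e^(-5t) - c_2e^(t), z(t) = c_1e^(-5t) - 2c_2e^(t)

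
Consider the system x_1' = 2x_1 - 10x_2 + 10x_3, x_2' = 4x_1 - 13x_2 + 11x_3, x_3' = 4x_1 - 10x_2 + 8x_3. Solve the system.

x_1(t) = C_1e^(2t) + 2C_3e^(-3t), x_2(t) = C_1e^(2t) + C_2e^(-2t) + 3C_3e^(-3t), x_3(t) = C_1e^(2t) + C_2e^(-2t) + 2C_3e^(-3t)

Coefficient matrix A = [[2, -10, 10], [4, -13, 11], [4, -10, 8]].
det(A - λI) = 0 gives eigenvalues λ = 2, -2, -3.
For λ=2: eigenvector (1,1,1).
For λ=-2: eigenvector (0,1,1).
For λ=-3: eigenvector (2,3,2).
General solution: C_1e^(2t)(1,1,1) + C_2e^(-2t)(0,1,1) + C_3e^(-3t)(2,3,2).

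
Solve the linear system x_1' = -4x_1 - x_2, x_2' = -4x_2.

Coefficient matrix A = [[-4, -1], [0, -4]].
Characteristic polynomial det(A - λI) = λ^2 + 8λ + 16 = 0.
Single eigenvalue λ = -4 with algebraic multiplicity 2.
Eigenvector v = (-1,0); generalized eigenvector w with (A-λI)w=v is (-1,1).
General solution: e^(-4t)[C_1·v + C_2·(t·v + w)].

x_1(t) = -C_1e^(-4t) - C_2te^(-4t) - C_2e^(-4t), x_2(t) = C_2e^(-4t)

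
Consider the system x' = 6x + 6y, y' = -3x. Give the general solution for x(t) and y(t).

x(t) = -c_1e^(3t)sin(3t) + c_1e^(3t)cos(3t) + c_2e^(3t)sin(3t) + c_2e^(3t)cos(3t), y(t) = -c_1e^(3t)cos(3t) - c_2e^(3t)sin(3t)

Coefficient matrix A = [[6, 6], [-3, 0]].
Characteristic polynomial det(A - λI) = λ^2 - 6λ + 18 = 0.
Eigenvalues λ = 3 ± 3i (complex conjugate pair).
For λ=3+3i: an eigenvector is (1,-1) - i(-1,0) = (1 + i, -1).
A real fundamental pair from Re and Im of e^((3+3i)t)v: X_1 = e^(3t)(cos(3t)·(1,-1) + sin(3t)·(-1,0)), X_2 = e^(3t)(sin(3t)·(1,-1) - cos(3t)·(-1,0)).
General solution: c_1X_1 + c_2X_2.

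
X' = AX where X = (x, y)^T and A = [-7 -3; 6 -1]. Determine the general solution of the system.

x(t) = K_1e^(-4t)sin(3t) - K_2e^(-4t)cos(3t), y(t) = -K_1e^(-4t)sin(3t) - K_1e^(-4t)cos(3t) - K_2e^(-4t)sin(3t) + K_2e^(-4t)cos(3t)

Coefficient matrix A = [[-7, -3], [6, -1]].
Characteristic polynomial det(A - λI) = λ^2 + 8λ + 25 = 0.
Eigenvalues λ = -4 ± 3i (complex conjugate pair).
For λ=-4+3i: an eigenvector is (0,-1) - i(1,-1) = (0 - i, -1 + i).
A real fundamental pair from Re and Im of e^((-4+3i)t)v: X_1 = e^(-4t)(cos(3t)·(0,-1) + sin(3t)·(1,-1)), X_2 = e^(-4t)(sin(3t)·(0,-1) - cos(3t)·(1,-1)).
General solution: K_1X_1 + K_2X_2.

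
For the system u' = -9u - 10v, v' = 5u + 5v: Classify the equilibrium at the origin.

A = [[-9,-10],[5,5]]; det(A-λI) = λ^2 + 4λ + 5.
λ = -2 ± i: negative real part.

stable spiral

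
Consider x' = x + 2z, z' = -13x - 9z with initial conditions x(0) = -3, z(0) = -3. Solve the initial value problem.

Coefficient matrix A = [[1, 2], [-13, -9]].
Characteristic polynomial det(A - λI) = λ^2 + 8λ + 17 = 0.
Eigenvalues λ = -4 ± i (complex conjugate pair).
For λ=-4+i: an eigenvector is (1,-2) - i(1,-3) = (1 - i, -2 + 3i).
A real fundamental pair from Re and Im of e^((-4+i)t)v: X_1 = e^(-4t)(cos(t)·(1,-2) + sin(t)·(1,-3)), X_2 = e^(-4t)(sin(t)·(1,-2) - cos(t)·(1,-3)).
General solution: K_1X_1 + K_2X_2.
Applying x(0)=-3, z(0)=-3 gives K_1=-12, K_2=-9.

x(t) = -21e^(-4t)sin(t) - 3e^(-4t)cos(t), z(t) = 54e^(-4t)sin(t) - 3e^(-4t)cos(t)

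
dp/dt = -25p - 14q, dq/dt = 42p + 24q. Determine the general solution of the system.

p(t) = -2c_1e^(-4t) + c_2e^(3t), q(t) = 3c_1e^(-4t) - 2c_2e^(3t)

Coefficient matrix A = [[-25, -14], [42, 24]].
Characteristic polynomial det(A - λI) = λ^2 + λ - 12 = 0.
Eigenvalues λ = -4, 3.
For λ=-4: (A-λI) row 1 is [-21, -14], so an eigenvector is (-2, 3).
For λ=3: (A-λI) row 1 is [-28, -14], so an eigenvector is (1, -2).
General solution: c_1e^(-4t)(-2,3) + c_2e^(3t)(1,-2).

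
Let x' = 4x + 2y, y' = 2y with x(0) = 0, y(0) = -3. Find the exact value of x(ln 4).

A = [[4,2],[0,2]]; eigenvalues λ = 2, 4.
Eigenvectors: (-1,1) for λ=2, (1,0) for λ=4.
From the initial condition, c_1 = -3, c_2 = -3.
x(ln 4) = (-3)(4^2)(-1) + (-3)(4^4)(1) = -720.

-720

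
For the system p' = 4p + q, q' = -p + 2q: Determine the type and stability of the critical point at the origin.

A = [[4,1],[-1,2]]; det(A-λI) = λ^2 - 6λ + 9.
repeated λ = 3 with a single eigenvector.

unstable improper node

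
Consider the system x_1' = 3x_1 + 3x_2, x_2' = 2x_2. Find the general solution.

x_1(t) = K_1e^(3t) + 3K_2e^(2t), x_2(t) = -K_2e^(2t)

Coefficient matrix A = [[3, 3], [0, 2]].
Characteristic polynomial det(A - λI) = λ^2 - 5λ + 6 = 0.
Eigenvalues λ = 3, 2.
For λ=3: (A-λI) row 1 is [0, 3], so an eigenvector is (1, 0).
For λ=2: (A-λI) row 1 is [1, 3], so an eigenvector is (3, -1).
General solution: K_1e^(3t)(1,0) + K_2e^(2t)(3,-1).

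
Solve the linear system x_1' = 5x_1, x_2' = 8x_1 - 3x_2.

Coefficient matrix A = [[5, 0], [8, -3]].
Characteristic polynomial det(A - λI) = λ^2 - 2λ - 15 = 0.
Eigenvalues λ = 5, -3.
For λ=5: (A-λI) row 2 is [8, -8], so an eigenvector is (1, 1).
For λ=-3: (A-λI) row 1 is [8, 0], so an eigenvector is (0, -1).
General solution: K_1e^(5t)(1,1) + K_2e^(-3t)(0,-1).

x_1(t) = K_1e^(5t), x_2(t) = K_1e^(5t) - K_2e^(-3t)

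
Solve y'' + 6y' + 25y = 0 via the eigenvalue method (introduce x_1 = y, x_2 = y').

Let x_1 = y, x_2 = y'. Then x_1' = x_2 and x_2' = -25x_1 - 6x_2.
A = [[0,1],[-25,-6]]; det(A-λI) = λ^2 + 6λ + 25.
Eigenvalues λ = -3 ± 4i.

y(t) = K_1e^(-3t)cos(4t) + K_2e^(-3t)sin(4t)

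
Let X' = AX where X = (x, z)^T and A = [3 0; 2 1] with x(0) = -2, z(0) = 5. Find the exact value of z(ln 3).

A = [[3,0],[2,1]]; eigenvalues λ = 3, 1.
Eigenvectors: (-1,-1) for λ=3, (0,1) for λ=1.
From the initial condition, c_1 = 2, c_2 = 7.
z(ln 3) = (2)(3^3)(-1) + (7)(3^1)(1) = -33.

-33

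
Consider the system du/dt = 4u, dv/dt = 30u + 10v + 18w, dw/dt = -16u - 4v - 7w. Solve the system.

Coefficient matrix A = [[4, 0, 0], [30, 10, 18], [-16, -4, -7]].
det(A - λI) = 0 gives eigenvalues λ = 4, 2, 1.
For λ=4: eigenvector (1,7,-4).
For λ=2: eigenvector (0,9,-4).
For λ=1: eigenvector (0,-2,1).
General solution: C_1e^(4t)(1,7,-4) + C_2e^(2t)(0,9,-4) + C_3e^(t)(0,-2,1).

u(t) = C_1e^(4t), v(t) = 7C_1e^(4t) + 9C_2e^(2t) - 2C_3e^(t), w(t) = -4C_1e^(4t) - 4C_2e^(2t) + C_3e^(t)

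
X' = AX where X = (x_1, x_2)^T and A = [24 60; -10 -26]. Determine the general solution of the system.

x_1(t) = 2K_1e^(-6t) - 3K_2e^(4t), x_2(t) = -K_1e^(-6t) + K_2e^(4t)

Coefficient matrix A = [[24, 60], [-10, -26]].
Characteristic polynomial det(A - λI) = λ^2 + 2λ - 24 = 0.
Eigenvalues λ = -6, 4.
For λ=-6: (A-λI) row 1 is [30, 60], so an eigenvector is (2, -1).
For λ=4: (A-λI) row 1 is [20, 60], so an eigenvector is (-3, 1).
General solution: K_1e^(-6t)(2,-1) + K_2e^(4t)(-3,1).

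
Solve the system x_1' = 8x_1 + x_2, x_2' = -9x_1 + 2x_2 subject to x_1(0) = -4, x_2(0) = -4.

x_1(t) = -16te^(5t) - 4e^(5t), x_2(t) = 48te^(5t) - 4e^(5t)

Coefficient matrix A = [[8, 1], [-9, 2]].
Characteristic polynomial det(A - λI) = λ^2 - 10λ + 25 = 0.
Single eigenvalue λ = 5 with algebraic multiplicity 2.
Eigenvector v = (1,-3); generalized eigenvector w with (A-λI)w=v is (0,1).
General solution: e^(5t)[c_1·v + c_2·(t·v + w)].
Applying x_1(0)=-4, x_2(0)=-4 gives c_1=-4, c_2=-16.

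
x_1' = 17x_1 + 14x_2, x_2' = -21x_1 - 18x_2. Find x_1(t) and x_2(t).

x_1(t) = -2c_1e^(-4t) + c_2e^(3t), x_2(t) = 3c_1e^(-4t) - c_2e^(3t)

Coefficient matrix A = [[17, 14], [-21, -18]].
Characteristic polynomial det(A - λI) = λ^2 + λ - 12 = 0.
Eigenvalues λ = -4, 3.
For λ=-4: (A-λI) row 1 is [21, 14], so an eigenvector is (-2, 3).
For λ=3: (A-λI) row 1 is [14, 14], so an eigenvector is (1, -1).
General solution: c_1e^(-4t)(-2,3) + c_2e^(3t)(1,-1).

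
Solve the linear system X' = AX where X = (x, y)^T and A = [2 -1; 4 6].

x(t) = c_1e^(4t) + c_2te^(4t) - 2c_2e^(4t), y(t) = -2c_1e^(4t) - 2c_2te^(4t) + 3c_2e^(4t)

Coefficient matrix A = [[2, -1], [4, 6]].
Characteristic polynomial det(A - λI) = λ^2 - 8λ + 16 = 0.
Single eigenvalue λ = 4 with algebraic multiplicity 2.
Eigenvector v = (1,-2); generalized eigenvector w with (A-λI)w=v is (-2,3).
General solution: e^(4t)[c_1·v + c_2·(t·v + w)].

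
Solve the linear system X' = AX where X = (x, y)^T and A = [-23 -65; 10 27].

x(t) = -3K_1e^(2t)sin(5t) - 2K_1e^(2t)cos(5t) - 2K_2e^(2t)sin(5t) + 3K_2e^(2t)cos(5t), y(t) = K_1e^(2t)sin(5t) + K_1e^(2t)cos(5t) + K_2e^(2t)sin(5t) - K_2e^(2t)cos(5t)

Coefficient matrix A = [[-23, -65], [10, 27]].
Characteristic polynomial det(A - λI) = λ^2 - 4λ + 29 = 0.
Eigenvalues λ = 2 ± 5i (complex conjugate pair).
For λ=2+5i: an eigenvector is (-2,1) - i(-3,1) = (-2 + 3i, 1 - i).
A real fundamental pair from Re and Im of e^((2+5i)t)v: X_1 = e^(2t)(cos(5t)·(-2,1) + sin(5t)·(-3,1)), X_2 = e^(2t)(sin(5t)·(-2,1) - cos(5t)·(-3,1)).
General solution: K_1X_1 + K_2X_2.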